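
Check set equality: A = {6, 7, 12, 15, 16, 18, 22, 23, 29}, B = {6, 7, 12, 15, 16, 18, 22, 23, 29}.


Two sets are equal iff they have exactly the same elements.
A = {6, 7, 12, 15, 16, 18, 22, 23, 29}
B = {6, 7, 12, 15, 16, 18, 22, 23, 29}
Same elements → A = B

Yes, A = B


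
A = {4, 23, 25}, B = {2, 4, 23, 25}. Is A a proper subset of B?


A ⊂ B requires: A ⊆ B AND A ≠ B.
A ⊆ B? Yes
A = B? No
A ⊂ B: Yes (A is a proper subset of B)

Yes, A ⊂ B


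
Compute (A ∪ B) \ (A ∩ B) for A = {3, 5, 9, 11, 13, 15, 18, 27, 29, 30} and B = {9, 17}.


A △ B = (A \ B) ∪ (B \ A) = elements in exactly one of A or B
A \ B = {3, 5, 11, 13, 15, 18, 27, 29, 30}
B \ A = {17}
A △ B = {3, 5, 11, 13, 15, 17, 18, 27, 29, 30}

A △ B = {3, 5, 11, 13, 15, 17, 18, 27, 29, 30}


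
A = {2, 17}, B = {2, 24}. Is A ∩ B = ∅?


Disjoint means A ∩ B = ∅.
A ∩ B = {2}
A ∩ B ≠ ∅, so A and B are NOT disjoint.

No, A and B are not disjoint (A ∩ B = {2})


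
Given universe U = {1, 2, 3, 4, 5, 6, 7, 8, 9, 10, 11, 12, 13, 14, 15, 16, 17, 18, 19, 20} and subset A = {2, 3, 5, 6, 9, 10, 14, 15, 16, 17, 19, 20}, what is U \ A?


Aᶜ = U \ A = elements in U but not in A
U = {1, 2, 3, 4, 5, 6, 7, 8, 9, 10, 11, 12, 13, 14, 15, 16, 17, 18, 19, 20}
A = {2, 3, 5, 6, 9, 10, 14, 15, 16, 17, 19, 20}
Aᶜ = {1, 4, 7, 8, 11, 12, 13, 18}

Aᶜ = {1, 4, 7, 8, 11, 12, 13, 18}


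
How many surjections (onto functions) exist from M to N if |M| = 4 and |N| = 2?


n = |M| = 4, k = |N| = 2. Surjections via inclusion-exclusion:
S(n,k) = Σ(-1)^i × C(k,i) × (k-i)^n, i=0 to k
i=0: (-1)^0×C(2,0)×2^4 = 16
i=1: (-1)^1×C(2,1)×1^4 = -2
i=2: (-1)^2×C(2,2)×0^4 = 0
Total = 14

Number of surjections = 14


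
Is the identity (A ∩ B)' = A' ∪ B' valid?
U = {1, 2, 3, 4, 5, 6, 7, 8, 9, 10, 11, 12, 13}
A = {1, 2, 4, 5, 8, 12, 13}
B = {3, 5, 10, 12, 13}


LHS: A ∩ B = {5, 12, 13}
(A ∩ B)' = U \ (A ∩ B) = {1, 2, 3, 4, 6, 7, 8, 9, 10, 11}
A' = {3, 6, 7, 9, 10, 11}, B' = {1, 2, 4, 6, 7, 8, 9, 11}
Claimed RHS: A' ∪ B' = {1, 2, 3, 4, 6, 7, 8, 9, 10, 11}
Identity is VALID: LHS = RHS = {1, 2, 3, 4, 6, 7, 8, 9, 10, 11} ✓

Identity is valid. (A ∩ B)' = A' ∪ B' = {1, 2, 3, 4, 6, 7, 8, 9, 10, 11}


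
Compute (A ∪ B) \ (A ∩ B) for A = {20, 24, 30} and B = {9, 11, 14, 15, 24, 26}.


A △ B = (A \ B) ∪ (B \ A) = elements in exactly one of A or B
A \ B = {20, 30}
B \ A = {9, 11, 14, 15, 26}
A △ B = {9, 11, 14, 15, 20, 26, 30}

A △ B = {9, 11, 14, 15, 20, 26, 30}


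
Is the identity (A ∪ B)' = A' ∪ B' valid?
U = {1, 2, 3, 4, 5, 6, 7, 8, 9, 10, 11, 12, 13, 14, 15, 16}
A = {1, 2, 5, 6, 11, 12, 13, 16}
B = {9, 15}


LHS: A ∪ B = {1, 2, 5, 6, 9, 11, 12, 13, 15, 16}
(A ∪ B)' = U \ (A ∪ B) = {3, 4, 7, 8, 10, 14}
A' = {3, 4, 7, 8, 9, 10, 14, 15}, B' = {1, 2, 3, 4, 5, 6, 7, 8, 10, 11, 12, 13, 14, 16}
Claimed RHS: A' ∪ B' = {1, 2, 3, 4, 5, 6, 7, 8, 9, 10, 11, 12, 13, 14, 15, 16}
Identity is INVALID: LHS = {3, 4, 7, 8, 10, 14} but the RHS claimed here equals {1, 2, 3, 4, 5, 6, 7, 8, 9, 10, 11, 12, 13, 14, 15, 16}. The correct form is (A ∪ B)' = A' ∩ B'.

Identity is invalid: (A ∪ B)' = {3, 4, 7, 8, 10, 14} but A' ∪ B' = {1, 2, 3, 4, 5, 6, 7, 8, 9, 10, 11, 12, 13, 14, 15, 16}. The correct De Morgan law is (A ∪ B)' = A' ∩ B'.


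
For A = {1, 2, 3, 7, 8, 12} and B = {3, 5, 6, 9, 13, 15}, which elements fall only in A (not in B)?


A = {1, 2, 3, 7, 8, 12}
B = {3, 5, 6, 9, 13, 15}
Region: only in A (not in B)
Elements: {1, 2, 7, 8, 12}

Elements only in A (not in B): {1, 2, 7, 8, 12}


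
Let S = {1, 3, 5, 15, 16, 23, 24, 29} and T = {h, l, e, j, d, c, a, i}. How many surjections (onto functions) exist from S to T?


n = |S| = 8, k = |T| = 8. Surjections via inclusion-exclusion:
S(n,k) = Σ(-1)^i × C(k,i) × (k-i)^n, i=0 to k
i=0: (-1)^0×C(8,0)×8^8 = 16777216
i=1: (-1)^1×C(8,1)×7^8 = -46118408
i=2: (-1)^2×C(8,2)×6^8 = 47029248
i=3: (-1)^3×C(8,3)×5^8 = -21875000
i=4: (-1)^4×C(8,4)×4^8 = 4587520
i=5: (-1)^5×C(8,5)×3^8 = -367416
i=6: (-1)^6×C(8,6)×2^8 = 7168
i=7: (-1)^7×C(8,7)×1^8 = -8
i=8: (-1)^8×C(8,8)×0^8 = 0
Total = 40320

Number of surjections = 40320


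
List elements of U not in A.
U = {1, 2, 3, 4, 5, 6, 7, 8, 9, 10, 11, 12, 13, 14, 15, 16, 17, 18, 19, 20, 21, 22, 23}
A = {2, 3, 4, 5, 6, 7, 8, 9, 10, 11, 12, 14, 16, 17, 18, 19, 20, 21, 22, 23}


Aᶜ = U \ A = elements in U but not in A
U = {1, 2, 3, 4, 5, 6, 7, 8, 9, 10, 11, 12, 13, 14, 15, 16, 17, 18, 19, 20, 21, 22, 23}
A = {2, 3, 4, 5, 6, 7, 8, 9, 10, 11, 12, 14, 16, 17, 18, 19, 20, 21, 22, 23}
Aᶜ = {1, 13, 15}

Aᶜ = {1, 13, 15}


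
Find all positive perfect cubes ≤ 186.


Checking each candidate:
Condition: positive perfect cubes ≤ 186
Result = {1, 8, 27, 64, 125}

{1, 8, 27, 64, 125}


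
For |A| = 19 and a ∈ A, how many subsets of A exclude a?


Subsets of A avoiding a are subsets of A \ {a}, which has 18 elements.
Count = 2^(n-1) = 2^18
= 262144

Number of subsets avoiding a = 262144


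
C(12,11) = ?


C(n,k) = n! / (k!(n-k)!)
C(12,11) = 12! / (11!1!)
= 12

C(12,11) = 12


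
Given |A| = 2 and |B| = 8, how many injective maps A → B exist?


An injection sends each of |A| = 2 inputs to a distinct output in B.
# injections = |B|·(|B|-1)·…·(|B|-|A|+1) = 8! / (8 - 2)!
= 8 × 7
= 56

Number of injections = 56


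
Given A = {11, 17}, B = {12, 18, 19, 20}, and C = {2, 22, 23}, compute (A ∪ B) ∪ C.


A ∪ B = {11, 12, 17, 18, 19, 20}
(A ∪ B) ∪ C = {2, 11, 12, 17, 18, 19, 20, 22, 23}

A ∪ B ∪ C = {2, 11, 12, 17, 18, 19, 20, 22, 23}


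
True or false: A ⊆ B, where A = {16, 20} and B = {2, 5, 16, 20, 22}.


A ⊆ B means every element of A is in B.
All elements of A are in B.
So A ⊆ B.

Yes, A ⊆ B


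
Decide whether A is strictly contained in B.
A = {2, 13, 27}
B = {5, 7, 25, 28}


A ⊂ B requires: A ⊆ B AND A ≠ B.
A ⊆ B? No
A ⊄ B, so A is not a proper subset.

No, A is not a proper subset of B


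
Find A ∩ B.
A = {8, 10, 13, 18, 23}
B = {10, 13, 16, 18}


A ∩ B = elements in both A and B
A = {8, 10, 13, 18, 23}
B = {10, 13, 16, 18}
A ∩ B = {10, 13, 18}

A ∩ B = {10, 13, 18}


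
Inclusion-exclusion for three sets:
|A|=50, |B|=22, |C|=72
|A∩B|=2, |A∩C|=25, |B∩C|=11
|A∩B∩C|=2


|A∪B∪C| = |A|+|B|+|C| - |A∩B|-|A∩C|-|B∩C| + |A∩B∩C|
= 50+22+72 - 2-25-11 + 2
= 144 - 38 + 2
= 108

|A ∪ B ∪ C| = 108


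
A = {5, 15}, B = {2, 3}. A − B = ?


A \ B = elements in A but not in B
A = {5, 15}
B = {2, 3}
Remove from A any elements in B
A \ B = {5, 15}

A \ B = {5, 15}


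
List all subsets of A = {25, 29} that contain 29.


A subset of A contains 29 iff the remaining 1 elements form any subset of A \ {29}.
Count: 2^(n-1) = 2^1 = 2
Subsets containing 29: {29}, {25, 29}

Subsets containing 29 (2 total): {29}, {25, 29}


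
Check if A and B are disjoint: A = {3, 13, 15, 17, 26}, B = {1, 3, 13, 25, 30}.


Disjoint means A ∩ B = ∅.
A ∩ B = {3, 13}
A ∩ B ≠ ∅, so A and B are NOT disjoint.

No, A and B are not disjoint (A ∩ B = {3, 13})


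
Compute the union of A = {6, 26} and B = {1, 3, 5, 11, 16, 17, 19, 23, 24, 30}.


A ∪ B = all elements in A or B (or both)
A = {6, 26}
B = {1, 3, 5, 11, 16, 17, 19, 23, 24, 30}
A ∪ B = {1, 3, 5, 6, 11, 16, 17, 19, 23, 24, 26, 30}

A ∪ B = {1, 3, 5, 6, 11, 16, 17, 19, 23, 24, 26, 30}


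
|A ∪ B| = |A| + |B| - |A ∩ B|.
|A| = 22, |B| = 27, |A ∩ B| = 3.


|A ∪ B| = |A| + |B| - |A ∩ B|
= 22 + 27 - 3
= 46

|A ∪ B| = 46


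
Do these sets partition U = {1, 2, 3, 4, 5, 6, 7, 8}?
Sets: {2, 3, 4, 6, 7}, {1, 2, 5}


A partition requires: (1) non-empty parts, (2) pairwise disjoint, (3) union = U
Parts: {2, 3, 4, 6, 7}, {1, 2, 5}
Union of parts: {1, 2, 3, 4, 5, 6, 7}
U = {1, 2, 3, 4, 5, 6, 7, 8}
All non-empty? True
Pairwise disjoint? False
Covers U? False

No, not a valid partition


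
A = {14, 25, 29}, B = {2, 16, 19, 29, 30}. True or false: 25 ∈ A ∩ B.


A = {14, 25, 29}, B = {2, 16, 19, 29, 30}
A ∩ B = elements in both A and B
A ∩ B = {29}
Checking if 25 ∈ A ∩ B
25 is not in A ∩ B → False

25 ∉ A ∩ B


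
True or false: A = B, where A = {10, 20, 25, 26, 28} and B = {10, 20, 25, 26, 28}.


Two sets are equal iff they have exactly the same elements.
A = {10, 20, 25, 26, 28}
B = {10, 20, 25, 26, 28}
Same elements → A = B

Yes, A = B


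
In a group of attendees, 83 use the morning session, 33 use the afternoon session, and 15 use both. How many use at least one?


|A ∪ B| = |A| + |B| - |A ∩ B|
= 83 + 33 - 15
= 101

|A ∪ B| = 101


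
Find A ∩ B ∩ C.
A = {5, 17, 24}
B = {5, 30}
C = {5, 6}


A ∩ B = {5}
(A ∩ B) ∩ C = {5}

A ∩ B ∩ C = {5}


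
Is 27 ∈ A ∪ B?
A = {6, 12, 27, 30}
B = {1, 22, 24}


A = {6, 12, 27, 30}, B = {1, 22, 24}
A ∪ B = all elements in A or B
A ∪ B = {1, 6, 12, 22, 24, 27, 30}
Checking if 27 ∈ A ∪ B
27 is in A ∪ B → True

27 ∈ A ∪ B


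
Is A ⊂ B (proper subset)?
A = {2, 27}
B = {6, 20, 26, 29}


A ⊂ B requires: A ⊆ B AND A ≠ B.
A ⊆ B? No
A ⊄ B, so A is not a proper subset.

No, A is not a proper subset of B


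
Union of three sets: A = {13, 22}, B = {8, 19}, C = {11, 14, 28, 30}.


A ∪ B = {8, 13, 19, 22}
(A ∪ B) ∪ C = {8, 11, 13, 14, 19, 22, 28, 30}

A ∪ B ∪ C = {8, 11, 13, 14, 19, 22, 28, 30}


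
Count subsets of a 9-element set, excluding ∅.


Total subsets = 2^n = 2^9 = 512
Non-empty subsets exclude the empty set: 2^n - 1
= 512 - 1
= 511

Number of non-empty subsets = 511


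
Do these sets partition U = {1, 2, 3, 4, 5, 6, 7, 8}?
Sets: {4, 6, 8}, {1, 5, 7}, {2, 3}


A partition requires: (1) non-empty parts, (2) pairwise disjoint, (3) union = U
Parts: {4, 6, 8}, {1, 5, 7}, {2, 3}
Union of parts: {1, 2, 3, 4, 5, 6, 7, 8}
U = {1, 2, 3, 4, 5, 6, 7, 8}
All non-empty? True
Pairwise disjoint? True
Covers U? True

Yes, valid partition


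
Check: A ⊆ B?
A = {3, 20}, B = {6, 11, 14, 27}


A ⊆ B means every element of A is in B.
Elements in A not in B: {3, 20}
So A ⊄ B.

No, A ⊄ B


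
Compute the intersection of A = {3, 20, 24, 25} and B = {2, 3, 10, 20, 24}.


A ∩ B = elements in both A and B
A = {3, 20, 24, 25}
B = {2, 3, 10, 20, 24}
A ∩ B = {3, 20, 24}

A ∩ B = {3, 20, 24}


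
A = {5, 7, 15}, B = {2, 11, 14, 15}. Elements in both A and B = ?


A = {5, 7, 15}
B = {2, 11, 14, 15}
Region: in both A and B
Elements: {15}

Elements in both A and B: {15}


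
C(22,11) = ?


C(n,k) = n! / (k!(n-k)!)
C(22,11) = 22! / (11!11!)
= 705432

C(22,11) = 705432


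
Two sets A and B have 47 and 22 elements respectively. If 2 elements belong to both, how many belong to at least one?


|A ∪ B| = |A| + |B| - |A ∩ B|
= 47 + 22 - 2
= 67

|A ∪ B| = 67


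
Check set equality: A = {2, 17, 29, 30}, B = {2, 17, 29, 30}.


Two sets are equal iff they have exactly the same elements.
A = {2, 17, 29, 30}
B = {2, 17, 29, 30}
Same elements → A = B

Yes, A = B


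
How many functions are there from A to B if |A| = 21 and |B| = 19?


Each of |A| = 21 inputs maps to any of |B| = 19 outputs.
# functions = |B|^|A| = 19^21
= 714209495693373205673756419

Number of functions = 714209495693373205673756419


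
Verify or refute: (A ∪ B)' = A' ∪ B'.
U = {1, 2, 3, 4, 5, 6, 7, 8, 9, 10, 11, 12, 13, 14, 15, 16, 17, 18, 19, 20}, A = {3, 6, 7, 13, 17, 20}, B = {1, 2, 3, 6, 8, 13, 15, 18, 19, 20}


LHS: A ∪ B = {1, 2, 3, 6, 7, 8, 13, 15, 17, 18, 19, 20}
(A ∪ B)' = U \ (A ∪ B) = {4, 5, 9, 10, 11, 12, 14, 16}
A' = {1, 2, 4, 5, 8, 9, 10, 11, 12, 14, 15, 16, 18, 19}, B' = {4, 5, 7, 9, 10, 11, 12, 14, 16, 17}
Claimed RHS: A' ∪ B' = {1, 2, 4, 5, 7, 8, 9, 10, 11, 12, 14, 15, 16, 17, 18, 19}
Identity is INVALID: LHS = {4, 5, 9, 10, 11, 12, 14, 16} but the RHS claimed here equals {1, 2, 4, 5, 7, 8, 9, 10, 11, 12, 14, 15, 16, 17, 18, 19}. The correct form is (A ∪ B)' = A' ∩ B'.

Identity is invalid: (A ∪ B)' = {4, 5, 9, 10, 11, 12, 14, 16} but A' ∪ B' = {1, 2, 4, 5, 7, 8, 9, 10, 11, 12, 14, 15, 16, 17, 18, 19}. The correct De Morgan law is (A ∪ B)' = A' ∩ B'.


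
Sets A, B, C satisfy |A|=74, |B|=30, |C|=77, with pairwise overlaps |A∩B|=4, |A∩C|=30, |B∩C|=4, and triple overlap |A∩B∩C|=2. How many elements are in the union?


|A∪B∪C| = |A|+|B|+|C| - |A∩B|-|A∩C|-|B∩C| + |A∩B∩C|
= 74+30+77 - 4-30-4 + 2
= 181 - 38 + 2
= 145

|A ∪ B ∪ C| = 145


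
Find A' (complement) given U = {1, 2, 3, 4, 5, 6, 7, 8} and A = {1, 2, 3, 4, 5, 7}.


Aᶜ = U \ A = elements in U but not in A
U = {1, 2, 3, 4, 5, 6, 7, 8}
A = {1, 2, 3, 4, 5, 7}
Aᶜ = {6, 8}

Aᶜ = {6, 8}


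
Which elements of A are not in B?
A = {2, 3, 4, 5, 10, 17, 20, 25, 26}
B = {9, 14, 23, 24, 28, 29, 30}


A \ B = elements in A but not in B
A = {2, 3, 4, 5, 10, 17, 20, 25, 26}
B = {9, 14, 23, 24, 28, 29, 30}
Remove from A any elements in B
A \ B = {2, 3, 4, 5, 10, 17, 20, 25, 26}

A \ B = {2, 3, 4, 5, 10, 17, 20, 25, 26}


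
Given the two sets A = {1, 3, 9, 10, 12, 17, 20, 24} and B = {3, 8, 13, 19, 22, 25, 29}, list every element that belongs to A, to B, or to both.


A ∪ B = all elements in A or B (or both)
A = {1, 3, 9, 10, 12, 17, 20, 24}
B = {3, 8, 13, 19, 22, 25, 29}
A ∪ B = {1, 3, 8, 9, 10, 12, 13, 17, 19, 20, 22, 24, 25, 29}

A ∪ B = {1, 3, 8, 9, 10, 12, 13, 17, 19, 20, 22, 24, 25, 29}


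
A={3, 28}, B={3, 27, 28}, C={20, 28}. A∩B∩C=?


A ∩ B = {3, 28}
(A ∩ B) ∩ C = {28}

A ∩ B ∩ C = {28}


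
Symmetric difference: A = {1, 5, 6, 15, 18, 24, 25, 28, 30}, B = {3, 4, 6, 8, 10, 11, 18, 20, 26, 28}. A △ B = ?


A △ B = (A \ B) ∪ (B \ A) = elements in exactly one of A or B
A \ B = {1, 5, 15, 24, 25, 30}
B \ A = {3, 4, 8, 10, 11, 20, 26}
A △ B = {1, 3, 4, 5, 8, 10, 11, 15, 20, 24, 25, 26, 30}

A △ B = {1, 3, 4, 5, 8, 10, 11, 15, 20, 24, 25, 26, 30}


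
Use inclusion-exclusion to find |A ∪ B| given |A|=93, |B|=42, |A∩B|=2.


|A ∪ B| = |A| + |B| - |A ∩ B|
= 93 + 42 - 2
= 133

|A ∪ B| = 133


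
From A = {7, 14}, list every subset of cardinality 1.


|A| = 2, so A has C(2,1) = 2 subsets of size 1.
Enumerate by choosing 1 elements from A at a time:
{7}, {14}

1-element subsets (2 total): {7}, {14}


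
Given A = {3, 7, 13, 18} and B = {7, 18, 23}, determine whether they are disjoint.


Disjoint means A ∩ B = ∅.
A ∩ B = {7, 18}
A ∩ B ≠ ∅, so A and B are NOT disjoint.

No, A and B are not disjoint (A ∩ B = {7, 18})


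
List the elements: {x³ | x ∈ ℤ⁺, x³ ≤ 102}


Checking each candidate:
Condition: positive perfect cubes ≤ 102
Result = {1, 8, 27, 64}

{1, 8, 27, 64}


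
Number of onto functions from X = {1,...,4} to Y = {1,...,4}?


n = |X| = 4, k = |Y| = 4. Surjections via inclusion-exclusion:
S(n,k) = Σ(-1)^i × C(k,i) × (k-i)^n, i=0 to k
i=0: (-1)^0×C(4,0)×4^4 = 256
i=1: (-1)^1×C(4,1)×3^4 = -324
i=2: (-1)^2×C(4,2)×2^4 = 96
i=3: (-1)^3×C(4,3)×1^4 = -4
i=4: (-1)^4×C(4,4)×0^4 = 0
Total = 24

Number of surjections = 24


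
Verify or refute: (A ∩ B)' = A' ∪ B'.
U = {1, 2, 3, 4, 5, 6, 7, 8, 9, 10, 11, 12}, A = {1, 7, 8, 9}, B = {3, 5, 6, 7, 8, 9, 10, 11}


LHS: A ∩ B = {7, 8, 9}
(A ∩ B)' = U \ (A ∩ B) = {1, 2, 3, 4, 5, 6, 10, 11, 12}
A' = {2, 3, 4, 5, 6, 10, 11, 12}, B' = {1, 2, 4, 12}
Claimed RHS: A' ∪ B' = {1, 2, 3, 4, 5, 6, 10, 11, 12}
Identity is VALID: LHS = RHS = {1, 2, 3, 4, 5, 6, 10, 11, 12} ✓

Identity is valid. (A ∩ B)' = A' ∪ B' = {1, 2, 3, 4, 5, 6, 10, 11, 12}


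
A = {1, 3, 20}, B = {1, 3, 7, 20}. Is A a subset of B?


A ⊆ B means every element of A is in B.
All elements of A are in B.
So A ⊆ B.

Yes, A ⊆ B


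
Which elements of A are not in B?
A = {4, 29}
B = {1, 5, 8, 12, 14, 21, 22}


A \ B = elements in A but not in B
A = {4, 29}
B = {1, 5, 8, 12, 14, 21, 22}
Remove from A any elements in B
A \ B = {4, 29}

A \ B = {4, 29}


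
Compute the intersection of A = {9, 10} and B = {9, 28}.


A ∩ B = elements in both A and B
A = {9, 10}
B = {9, 28}
A ∩ B = {9}

A ∩ B = {9}


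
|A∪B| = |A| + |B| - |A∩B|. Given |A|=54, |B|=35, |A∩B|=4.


|A ∪ B| = |A| + |B| - |A ∩ B|
= 54 + 35 - 4
= 85

|A ∪ B| = 85


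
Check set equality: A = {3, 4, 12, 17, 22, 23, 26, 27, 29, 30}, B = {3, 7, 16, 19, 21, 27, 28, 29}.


Two sets are equal iff they have exactly the same elements.
A = {3, 4, 12, 17, 22, 23, 26, 27, 29, 30}
B = {3, 7, 16, 19, 21, 27, 28, 29}
Differences: {4, 7, 12, 16, 17, 19, 21, 22, 23, 26, 28, 30}
A ≠ B

No, A ≠ B


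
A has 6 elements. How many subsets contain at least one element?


Total subsets = 2^n = 2^6 = 64
Non-empty subsets exclude the empty set: 2^n - 1
= 64 - 1
= 63

Number of non-empty subsets = 63


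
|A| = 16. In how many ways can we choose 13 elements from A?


C(n,k) = n! / (k!(n-k)!)
C(16,13) = 16! / (13!3!)
= 560

C(16,13) = 560


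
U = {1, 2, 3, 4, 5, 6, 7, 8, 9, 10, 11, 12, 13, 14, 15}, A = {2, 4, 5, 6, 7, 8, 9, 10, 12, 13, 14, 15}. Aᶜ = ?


Aᶜ = U \ A = elements in U but not in A
U = {1, 2, 3, 4, 5, 6, 7, 8, 9, 10, 11, 12, 13, 14, 15}
A = {2, 4, 5, 6, 7, 8, 9, 10, 12, 13, 14, 15}
Aᶜ = {1, 3, 11}

Aᶜ = {1, 3, 11}


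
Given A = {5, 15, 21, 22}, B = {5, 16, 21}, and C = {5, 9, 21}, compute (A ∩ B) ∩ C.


A ∩ B = {5, 21}
(A ∩ B) ∩ C = {5, 21}

A ∩ B ∩ C = {5, 21}


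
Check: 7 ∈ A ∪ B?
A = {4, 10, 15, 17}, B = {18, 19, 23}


A = {4, 10, 15, 17}, B = {18, 19, 23}
A ∪ B = all elements in A or B
A ∪ B = {4, 10, 15, 17, 18, 19, 23}
Checking if 7 ∈ A ∪ B
7 is not in A ∪ B → False

7 ∉ A ∪ B


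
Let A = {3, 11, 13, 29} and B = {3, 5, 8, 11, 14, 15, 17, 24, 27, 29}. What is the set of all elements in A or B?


A ∪ B = all elements in A or B (or both)
A = {3, 11, 13, 29}
B = {3, 5, 8, 11, 14, 15, 17, 24, 27, 29}
A ∪ B = {3, 5, 8, 11, 13, 14, 15, 17, 24, 27, 29}

A ∪ B = {3, 5, 8, 11, 13, 14, 15, 17, 24, 27, 29}


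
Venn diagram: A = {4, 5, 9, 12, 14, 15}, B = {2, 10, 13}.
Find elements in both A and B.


A = {4, 5, 9, 12, 14, 15}
B = {2, 10, 13}
Region: in both A and B
Elements: ∅

Elements in both A and B: ∅


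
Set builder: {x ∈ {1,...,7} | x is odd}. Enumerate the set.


Checking each candidate:
Condition: odd numbers in {1,...,7}
Result = {1, 3, 5, 7}

{1, 3, 5, 7}


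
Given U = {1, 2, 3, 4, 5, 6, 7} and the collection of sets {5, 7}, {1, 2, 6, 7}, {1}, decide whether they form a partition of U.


A partition requires: (1) non-empty parts, (2) pairwise disjoint, (3) union = U
Parts: {5, 7}, {1, 2, 6, 7}, {1}
Union of parts: {1, 2, 5, 6, 7}
U = {1, 2, 3, 4, 5, 6, 7}
All non-empty? True
Pairwise disjoint? False
Covers U? False

No, not a valid partition


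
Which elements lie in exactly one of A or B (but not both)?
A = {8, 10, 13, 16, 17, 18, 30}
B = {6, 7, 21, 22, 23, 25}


A △ B = (A \ B) ∪ (B \ A) = elements in exactly one of A or B
A \ B = {8, 10, 13, 16, 17, 18, 30}
B \ A = {6, 7, 21, 22, 23, 25}
A △ B = {6, 7, 8, 10, 13, 16, 17, 18, 21, 22, 23, 25, 30}

A △ B = {6, 7, 8, 10, 13, 16, 17, 18, 21, 22, 23, 25, 30}


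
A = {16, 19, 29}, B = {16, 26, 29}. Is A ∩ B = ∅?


Disjoint means A ∩ B = ∅.
A ∩ B = {16, 29}
A ∩ B ≠ ∅, so A and B are NOT disjoint.

No, A and B are not disjoint (A ∩ B = {16, 29})


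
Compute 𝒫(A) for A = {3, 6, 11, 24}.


|A| = 4, so |P(A)| = 2^4 = 16
Enumerate subsets by cardinality (0 to 4):
∅, {3}, {6}, {11}, {24}, {3, 6}, {3, 11}, {3, 24}, {6, 11}, {6, 24}, {11, 24}, {3, 6, 11}, {3, 6, 24}, {3, 11, 24}, {6, 11, 24}, {3, 6, 11, 24}

P(A) has 16 subsets: ∅, {3}, {6}, {11}, {24}, {3, 6}, {3, 11}, {3, 24}, {6, 11}, {6, 24}, {11, 24}, {3, 6, 11}, {3, 6, 24}, {3, 11, 24}, {6, 11, 24}, {3, 6, 11, 24}


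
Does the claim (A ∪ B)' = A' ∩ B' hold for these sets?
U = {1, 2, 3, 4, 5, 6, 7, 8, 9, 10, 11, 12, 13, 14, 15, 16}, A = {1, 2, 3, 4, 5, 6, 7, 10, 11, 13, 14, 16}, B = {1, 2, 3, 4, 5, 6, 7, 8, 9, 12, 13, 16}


LHS: A ∪ B = {1, 2, 3, 4, 5, 6, 7, 8, 9, 10, 11, 12, 13, 14, 16}
(A ∪ B)' = U \ (A ∪ B) = {15}
A' = {8, 9, 12, 15}, B' = {10, 11, 14, 15}
Claimed RHS: A' ∩ B' = {15}
Identity is VALID: LHS = RHS = {15} ✓

Identity is valid. (A ∪ B)' = A' ∩ B' = {15}


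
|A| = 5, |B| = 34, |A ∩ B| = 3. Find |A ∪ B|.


|A ∪ B| = |A| + |B| - |A ∩ B|
= 5 + 34 - 3
= 36

|A ∪ B| = 36


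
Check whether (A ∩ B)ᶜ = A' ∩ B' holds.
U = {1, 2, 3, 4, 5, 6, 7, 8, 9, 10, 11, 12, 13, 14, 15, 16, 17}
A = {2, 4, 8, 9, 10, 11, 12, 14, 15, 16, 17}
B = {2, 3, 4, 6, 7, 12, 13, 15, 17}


LHS: A ∩ B = {2, 4, 12, 15, 17}
(A ∩ B)' = U \ (A ∩ B) = {1, 3, 5, 6, 7, 8, 9, 10, 11, 13, 14, 16}
A' = {1, 3, 5, 6, 7, 13}, B' = {1, 5, 8, 9, 10, 11, 14, 16}
Claimed RHS: A' ∩ B' = {1, 5}
Identity is INVALID: LHS = {1, 3, 5, 6, 7, 8, 9, 10, 11, 13, 14, 16} but the RHS claimed here equals {1, 5}. The correct form is (A ∩ B)' = A' ∪ B'.

Identity is invalid: (A ∩ B)' = {1, 3, 5, 6, 7, 8, 9, 10, 11, 13, 14, 16} but A' ∩ B' = {1, 5}. The correct De Morgan law is (A ∩ B)' = A' ∪ B'.


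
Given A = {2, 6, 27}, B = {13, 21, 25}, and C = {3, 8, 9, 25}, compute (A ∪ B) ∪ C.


A ∪ B = {2, 6, 13, 21, 25, 27}
(A ∪ B) ∪ C = {2, 3, 6, 8, 9, 13, 21, 25, 27}

A ∪ B ∪ C = {2, 3, 6, 8, 9, 13, 21, 25, 27}


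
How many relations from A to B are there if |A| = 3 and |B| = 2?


A relation from A to B is any subset of A × B.
|A × B| = 3 × 2 = 6
# relations = 2^|A × B| = 2^6 = 64

Number of relations = 64


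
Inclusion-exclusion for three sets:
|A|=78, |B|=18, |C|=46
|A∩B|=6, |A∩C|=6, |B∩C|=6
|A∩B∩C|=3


|A∪B∪C| = |A|+|B|+|C| - |A∩B|-|A∩C|-|B∩C| + |A∩B∩C|
= 78+18+46 - 6-6-6 + 3
= 142 - 18 + 3
= 127

|A ∪ B ∪ C| = 127


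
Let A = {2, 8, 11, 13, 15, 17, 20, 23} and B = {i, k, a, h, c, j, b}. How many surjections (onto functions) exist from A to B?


n = |A| = 8, k = |B| = 7. Surjections via inclusion-exclusion:
S(n,k) = Σ(-1)^i × C(k,i) × (k-i)^n, i=0 to k
i=0: (-1)^0×C(7,0)×7^8 = 5764801
i=1: (-1)^1×C(7,1)×6^8 = -11757312
i=2: (-1)^2×C(7,2)×5^8 = 8203125
i=3: (-1)^3×C(7,3)×4^8 = -2293760
i=4: (-1)^4×C(7,4)×3^8 = 229635
i=5: (-1)^5×C(7,5)×2^8 = -5376
i=6: (-1)^6×C(7,6)×1^8 = 7
i=7: (-1)^7×C(7,7)×0^8 = 0
Total = 141120

Number of surjections = 141120


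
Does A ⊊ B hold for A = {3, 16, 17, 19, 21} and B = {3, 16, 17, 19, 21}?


A ⊂ B requires: A ⊆ B AND A ≠ B.
A ⊆ B? Yes
A = B? Yes
A = B, so A is not a PROPER subset.

No, A is not a proper subset of B


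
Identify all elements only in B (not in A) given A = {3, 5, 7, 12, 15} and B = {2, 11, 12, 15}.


A = {3, 5, 7, 12, 15}
B = {2, 11, 12, 15}
Region: only in B (not in A)
Elements: {2, 11}

Elements only in B (not in A): {2, 11}


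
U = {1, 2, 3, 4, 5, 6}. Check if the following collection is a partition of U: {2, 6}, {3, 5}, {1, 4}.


A partition requires: (1) non-empty parts, (2) pairwise disjoint, (3) union = U
Parts: {2, 6}, {3, 5}, {1, 4}
Union of parts: {1, 2, 3, 4, 5, 6}
U = {1, 2, 3, 4, 5, 6}
All non-empty? True
Pairwise disjoint? True
Covers U? True

Yes, valid partition


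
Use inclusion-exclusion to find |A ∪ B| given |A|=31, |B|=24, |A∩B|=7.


|A ∪ B| = |A| + |B| - |A ∩ B|
= 31 + 24 - 7
= 48

|A ∪ B| = 48


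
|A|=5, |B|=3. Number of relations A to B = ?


A relation from A to B is any subset of A × B.
|A × B| = 5 × 3 = 15
# relations = 2^|A × B| = 2^15 = 32768

Number of relations = 32768


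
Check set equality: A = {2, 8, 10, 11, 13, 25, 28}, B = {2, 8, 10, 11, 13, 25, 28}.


Two sets are equal iff they have exactly the same elements.
A = {2, 8, 10, 11, 13, 25, 28}
B = {2, 8, 10, 11, 13, 25, 28}
Same elements → A = B

Yes, A = B


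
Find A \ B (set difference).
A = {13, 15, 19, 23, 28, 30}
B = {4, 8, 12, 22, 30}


A \ B = elements in A but not in B
A = {13, 15, 19, 23, 28, 30}
B = {4, 8, 12, 22, 30}
Remove from A any elements in B
A \ B = {13, 15, 19, 23, 28}

A \ B = {13, 15, 19, 23, 28}


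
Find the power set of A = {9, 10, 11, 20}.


|A| = 4, so |P(A)| = 2^4 = 16
Enumerate subsets by cardinality (0 to 4):
∅, {9}, {10}, {11}, {20}, {9, 10}, {9, 11}, {9, 20}, {10, 11}, {10, 20}, {11, 20}, {9, 10, 11}, {9, 10, 20}, {9, 11, 20}, {10, 11, 20}, {9, 10, 11, 20}

P(A) has 16 subsets: ∅, {9}, {10}, {11}, {20}, {9, 10}, {9, 11}, {9, 20}, {10, 11}, {10, 20}, {11, 20}, {9, 10, 11}, {9, 10, 20}, {9, 11, 20}, {10, 11, 20}, {9, 10, 11, 20}


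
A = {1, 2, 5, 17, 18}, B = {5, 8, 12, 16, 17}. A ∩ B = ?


A ∩ B = elements in both A and B
A = {1, 2, 5, 17, 18}
B = {5, 8, 12, 16, 17}
A ∩ B = {5, 17}

A ∩ B = {5, 17}


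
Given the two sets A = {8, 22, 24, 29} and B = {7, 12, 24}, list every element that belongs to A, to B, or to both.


A ∪ B = all elements in A or B (or both)
A = {8, 22, 24, 29}
B = {7, 12, 24}
A ∪ B = {7, 8, 12, 22, 24, 29}

A ∪ B = {7, 8, 12, 22, 24, 29}


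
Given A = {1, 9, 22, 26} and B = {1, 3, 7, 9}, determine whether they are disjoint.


Disjoint means A ∩ B = ∅.
A ∩ B = {1, 9}
A ∩ B ≠ ∅, so A and B are NOT disjoint.

No, A and B are not disjoint (A ∩ B = {1, 9})


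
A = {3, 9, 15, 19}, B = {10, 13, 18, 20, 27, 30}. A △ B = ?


A △ B = (A \ B) ∪ (B \ A) = elements in exactly one of A or B
A \ B = {3, 9, 15, 19}
B \ A = {10, 13, 18, 20, 27, 30}
A △ B = {3, 9, 10, 13, 15, 18, 19, 20, 27, 30}

A △ B = {3, 9, 10, 13, 15, 18, 19, 20, 27, 30}


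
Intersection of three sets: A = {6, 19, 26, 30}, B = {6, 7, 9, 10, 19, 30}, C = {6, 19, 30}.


A ∩ B = {6, 19, 30}
(A ∩ B) ∩ C = {6, 19, 30}

A ∩ B ∩ C = {6, 19, 30}


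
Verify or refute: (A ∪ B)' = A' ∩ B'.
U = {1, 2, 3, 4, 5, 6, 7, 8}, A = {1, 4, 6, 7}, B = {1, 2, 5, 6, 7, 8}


LHS: A ∪ B = {1, 2, 4, 5, 6, 7, 8}
(A ∪ B)' = U \ (A ∪ B) = {3}
A' = {2, 3, 5, 8}, B' = {3, 4}
Claimed RHS: A' ∩ B' = {3}
Identity is VALID: LHS = RHS = {3} ✓

Identity is valid. (A ∪ B)' = A' ∩ B' = {3}


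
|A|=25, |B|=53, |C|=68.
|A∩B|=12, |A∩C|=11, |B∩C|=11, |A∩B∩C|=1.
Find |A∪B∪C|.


|A∪B∪C| = |A|+|B|+|C| - |A∩B|-|A∩C|-|B∩C| + |A∩B∩C|
= 25+53+68 - 12-11-11 + 1
= 146 - 34 + 1
= 113

|A ∪ B ∪ C| = 113


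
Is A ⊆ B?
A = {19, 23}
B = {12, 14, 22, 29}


A ⊆ B means every element of A is in B.
Elements in A not in B: {19, 23}
So A ⊄ B.

No, A ⊄ B


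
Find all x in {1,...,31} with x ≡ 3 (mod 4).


Checking each candidate:
Condition: x in {1,...,31} with x ≡ 3 (mod 4)
Result = {3, 7, 11, 15, 19, 23, 27, 31}

{3, 7, 11, 15, 19, 23, 27, 31}


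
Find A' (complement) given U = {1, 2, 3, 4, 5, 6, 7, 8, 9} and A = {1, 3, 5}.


Aᶜ = U \ A = elements in U but not in A
U = {1, 2, 3, 4, 5, 6, 7, 8, 9}
A = {1, 3, 5}
Aᶜ = {2, 4, 6, 7, 8, 9}

Aᶜ = {2, 4, 6, 7, 8, 9}


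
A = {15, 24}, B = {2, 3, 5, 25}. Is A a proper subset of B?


A ⊂ B requires: A ⊆ B AND A ≠ B.
A ⊆ B? No
A ⊄ B, so A is not a proper subset.

No, A is not a proper subset of B


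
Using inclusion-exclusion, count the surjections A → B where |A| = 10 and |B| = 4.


n = |A| = 10, k = |B| = 4. Surjections via inclusion-exclusion:
S(n,k) = Σ(-1)^i × C(k,i) × (k-i)^n, i=0 to k
i=0: (-1)^0×C(4,0)×4^10 = 1048576
i=1: (-1)^1×C(4,1)×3^10 = -236196
i=2: (-1)^2×C(4,2)×2^10 = 6144
i=3: (-1)^3×C(4,3)×1^10 = -4
i=4: (-1)^4×C(4,4)×0^10 = 0
Total = 818520

Number of surjections = 818520


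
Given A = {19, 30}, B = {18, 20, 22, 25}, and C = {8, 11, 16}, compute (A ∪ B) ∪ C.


A ∪ B = {18, 19, 20, 22, 25, 30}
(A ∪ B) ∪ C = {8, 11, 16, 18, 19, 20, 22, 25, 30}

A ∪ B ∪ C = {8, 11, 16, 18, 19, 20, 22, 25, 30}


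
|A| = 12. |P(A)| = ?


Number of subsets = 2^n
= 2^12
= 4096

|P(A)| = 4096


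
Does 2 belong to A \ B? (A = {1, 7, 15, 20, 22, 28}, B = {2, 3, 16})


A = {1, 7, 15, 20, 22, 28}, B = {2, 3, 16}
A \ B = elements in A but not in B
A \ B = {1, 7, 15, 20, 22, 28}
Checking if 2 ∈ A \ B
2 is not in A \ B → False

2 ∉ A \ B


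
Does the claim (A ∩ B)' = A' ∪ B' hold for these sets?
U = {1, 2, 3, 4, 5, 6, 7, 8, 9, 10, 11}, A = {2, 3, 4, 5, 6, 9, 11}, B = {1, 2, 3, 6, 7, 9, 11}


LHS: A ∩ B = {2, 3, 6, 9, 11}
(A ∩ B)' = U \ (A ∩ B) = {1, 4, 5, 7, 8, 10}
A' = {1, 7, 8, 10}, B' = {4, 5, 8, 10}
Claimed RHS: A' ∪ B' = {1, 4, 5, 7, 8, 10}
Identity is VALID: LHS = RHS = {1, 4, 5, 7, 8, 10} ✓

Identity is valid. (A ∩ B)' = A' ∪ B' = {1, 4, 5, 7, 8, 10}


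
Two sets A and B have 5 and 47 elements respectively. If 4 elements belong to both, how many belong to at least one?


|A ∪ B| = |A| + |B| - |A ∩ B|
= 5 + 47 - 4
= 48

|A ∪ B| = 48


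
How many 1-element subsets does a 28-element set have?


C(n,k) = n! / (k!(n-k)!)
C(28,1) = 28! / (1!27!)
= 28

C(28,1) = 28


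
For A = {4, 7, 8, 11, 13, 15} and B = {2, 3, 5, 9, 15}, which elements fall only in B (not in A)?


A = {4, 7, 8, 11, 13, 15}
B = {2, 3, 5, 9, 15}
Region: only in B (not in A)
Elements: {2, 3, 5, 9}

Elements only in B (not in A): {2, 3, 5, 9}


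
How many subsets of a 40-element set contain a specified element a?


Subsets of A containing a correspond to subsets of A \ {a}, which has 39 elements.
Count = 2^(n-1) = 2^39
= 549755813888

Number of subsets containing a = 549755813888


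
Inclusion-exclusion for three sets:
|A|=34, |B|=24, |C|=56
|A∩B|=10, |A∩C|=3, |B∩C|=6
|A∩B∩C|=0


|A∪B∪C| = |A|+|B|+|C| - |A∩B|-|A∩C|-|B∩C| + |A∩B∩C|
= 34+24+56 - 10-3-6 + 0
= 114 - 19 + 0
= 95

|A ∪ B ∪ C| = 95


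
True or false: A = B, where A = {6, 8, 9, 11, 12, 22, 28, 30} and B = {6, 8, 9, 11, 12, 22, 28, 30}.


Two sets are equal iff they have exactly the same elements.
A = {6, 8, 9, 11, 12, 22, 28, 30}
B = {6, 8, 9, 11, 12, 22, 28, 30}
Same elements → A = B

Yes, A = B


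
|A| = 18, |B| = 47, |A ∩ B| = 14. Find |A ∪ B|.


|A ∪ B| = |A| + |B| - |A ∩ B|
= 18 + 47 - 14
= 51

|A ∪ B| = 51


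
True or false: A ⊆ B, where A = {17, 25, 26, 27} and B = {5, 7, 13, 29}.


A ⊆ B means every element of A is in B.
Elements in A not in B: {17, 25, 26, 27}
So A ⊄ B.

No, A ⊄ B


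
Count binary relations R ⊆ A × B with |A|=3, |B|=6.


A relation from A to B is any subset of A × B.
|A × B| = 3 × 6 = 18
# relations = 2^|A × B| = 2^18 = 262144

Number of relations = 262144


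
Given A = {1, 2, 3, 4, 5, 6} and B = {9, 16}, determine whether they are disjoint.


Disjoint means A ∩ B = ∅.
A ∩ B = ∅
A ∩ B = ∅, so A and B are disjoint.

Yes, A and B are disjoint


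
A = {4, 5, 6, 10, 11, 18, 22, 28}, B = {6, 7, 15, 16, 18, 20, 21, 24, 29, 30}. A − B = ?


A \ B = elements in A but not in B
A = {4, 5, 6, 10, 11, 18, 22, 28}
B = {6, 7, 15, 16, 18, 20, 21, 24, 29, 30}
Remove from A any elements in B
A \ B = {4, 5, 10, 11, 22, 28}

A \ B = {4, 5, 10, 11, 22, 28}


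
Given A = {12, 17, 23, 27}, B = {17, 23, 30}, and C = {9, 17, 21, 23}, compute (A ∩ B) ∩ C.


A ∩ B = {17, 23}
(A ∩ B) ∩ C = {17, 23}

A ∩ B ∩ C = {17, 23}


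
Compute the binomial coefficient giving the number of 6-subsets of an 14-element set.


C(n,k) = n! / (k!(n-k)!)
C(14,6) = 14! / (6!8!)
= 3003

C(14,6) = 3003


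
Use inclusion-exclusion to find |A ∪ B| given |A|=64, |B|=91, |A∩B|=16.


|A ∪ B| = |A| + |B| - |A ∩ B|
= 64 + 91 - 16
= 139

|A ∪ B| = 139


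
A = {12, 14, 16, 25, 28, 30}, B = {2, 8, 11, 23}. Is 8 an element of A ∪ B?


A = {12, 14, 16, 25, 28, 30}, B = {2, 8, 11, 23}
A ∪ B = all elements in A or B
A ∪ B = {2, 8, 11, 12, 14, 16, 23, 25, 28, 30}
Checking if 8 ∈ A ∪ B
8 is in A ∪ B → True

8 ∈ A ∪ B


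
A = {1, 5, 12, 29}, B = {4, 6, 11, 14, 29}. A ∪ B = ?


A ∪ B = all elements in A or B (or both)
A = {1, 5, 12, 29}
B = {4, 6, 11, 14, 29}
A ∪ B = {1, 4, 5, 6, 11, 12, 14, 29}

A ∪ B = {1, 4, 5, 6, 11, 12, 14, 29}


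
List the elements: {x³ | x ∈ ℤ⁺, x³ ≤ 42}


Checking each candidate:
Condition: positive perfect cubes ≤ 42
Result = {1, 8, 27}

{1, 8, 27}


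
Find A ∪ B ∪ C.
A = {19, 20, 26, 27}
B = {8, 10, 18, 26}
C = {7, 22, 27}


A ∪ B = {8, 10, 18, 19, 20, 26, 27}
(A ∪ B) ∪ C = {7, 8, 10, 18, 19, 20, 22, 26, 27}

A ∪ B ∪ C = {7, 8, 10, 18, 19, 20, 22, 26, 27}


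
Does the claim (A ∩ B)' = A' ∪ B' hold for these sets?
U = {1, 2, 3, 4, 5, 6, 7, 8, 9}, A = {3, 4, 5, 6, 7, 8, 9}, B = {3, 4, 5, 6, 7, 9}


LHS: A ∩ B = {3, 4, 5, 6, 7, 9}
(A ∩ B)' = U \ (A ∩ B) = {1, 2, 8}
A' = {1, 2}, B' = {1, 2, 8}
Claimed RHS: A' ∪ B' = {1, 2, 8}
Identity is VALID: LHS = RHS = {1, 2, 8} ✓

Identity is valid. (A ∩ B)' = A' ∪ B' = {1, 2, 8}


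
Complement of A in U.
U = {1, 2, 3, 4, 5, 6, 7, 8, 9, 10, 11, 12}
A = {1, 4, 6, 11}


Aᶜ = U \ A = elements in U but not in A
U = {1, 2, 3, 4, 5, 6, 7, 8, 9, 10, 11, 12}
A = {1, 4, 6, 11}
Aᶜ = {2, 3, 5, 7, 8, 9, 10, 12}

Aᶜ = {2, 3, 5, 7, 8, 9, 10, 12}


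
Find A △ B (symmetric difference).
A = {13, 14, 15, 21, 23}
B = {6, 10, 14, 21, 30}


A △ B = (A \ B) ∪ (B \ A) = elements in exactly one of A or B
A \ B = {13, 15, 23}
B \ A = {6, 10, 30}
A △ B = {6, 10, 13, 15, 23, 30}

A △ B = {6, 10, 13, 15, 23, 30}


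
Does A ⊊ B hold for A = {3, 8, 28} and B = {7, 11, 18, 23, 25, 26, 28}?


A ⊂ B requires: A ⊆ B AND A ≠ B.
A ⊆ B? No
A ⊄ B, so A is not a proper subset.

No, A is not a proper subset of B


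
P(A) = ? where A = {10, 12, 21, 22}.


|A| = 4, so |P(A)| = 2^4 = 16
Enumerate subsets by cardinality (0 to 4):
∅, {10}, {12}, {21}, {22}, {10, 12}, {10, 21}, {10, 22}, {12, 21}, {12, 22}, {21, 22}, {10, 12, 21}, {10, 12, 22}, {10, 21, 22}, {12, 21, 22}, {10, 12, 21, 22}

P(A) has 16 subsets: ∅, {10}, {12}, {21}, {22}, {10, 12}, {10, 21}, {10, 22}, {12, 21}, {12, 22}, {21, 22}, {10, 12, 21}, {10, 12, 22}, {10, 21, 22}, {12, 21, 22}, {10, 12, 21, 22}


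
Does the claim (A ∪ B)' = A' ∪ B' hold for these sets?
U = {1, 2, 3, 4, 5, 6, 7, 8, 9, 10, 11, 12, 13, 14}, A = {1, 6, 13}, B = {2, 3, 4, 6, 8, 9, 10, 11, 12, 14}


LHS: A ∪ B = {1, 2, 3, 4, 6, 8, 9, 10, 11, 12, 13, 14}
(A ∪ B)' = U \ (A ∪ B) = {5, 7}
A' = {2, 3, 4, 5, 7, 8, 9, 10, 11, 12, 14}, B' = {1, 5, 7, 13}
Claimed RHS: A' ∪ B' = {1, 2, 3, 4, 5, 7, 8, 9, 10, 11, 12, 13, 14}
Identity is INVALID: LHS = {5, 7} but the RHS claimed here equals {1, 2, 3, 4, 5, 7, 8, 9, 10, 11, 12, 13, 14}. The correct form is (A ∪ B)' = A' ∩ B'.

Identity is invalid: (A ∪ B)' = {5, 7} but A' ∪ B' = {1, 2, 3, 4, 5, 7, 8, 9, 10, 11, 12, 13, 14}. The correct De Morgan law is (A ∪ B)' = A' ∩ B'.


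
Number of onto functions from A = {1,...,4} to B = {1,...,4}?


n = |A| = 4, k = |B| = 4. Surjections via inclusion-exclusion:
S(n,k) = Σ(-1)^i × C(k,i) × (k-i)^n, i=0 to k
i=0: (-1)^0×C(4,0)×4^4 = 256
i=1: (-1)^1×C(4,1)×3^4 = -324
i=2: (-1)^2×C(4,2)×2^4 = 96
i=3: (-1)^3×C(4,3)×1^4 = -4
i=4: (-1)^4×C(4,4)×0^4 = 0
Total = 24

Number of surjections = 24


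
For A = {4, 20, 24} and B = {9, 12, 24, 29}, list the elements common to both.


A ∩ B = elements in both A and B
A = {4, 20, 24}
B = {9, 12, 24, 29}
A ∩ B = {24}

A ∩ B = {24}


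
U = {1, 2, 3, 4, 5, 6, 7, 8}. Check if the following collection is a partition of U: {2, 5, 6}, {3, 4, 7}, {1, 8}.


A partition requires: (1) non-empty parts, (2) pairwise disjoint, (3) union = U
Parts: {2, 5, 6}, {3, 4, 7}, {1, 8}
Union of parts: {1, 2, 3, 4, 5, 6, 7, 8}
U = {1, 2, 3, 4, 5, 6, 7, 8}
All non-empty? True
Pairwise disjoint? True
Covers U? True

Yes, valid partition


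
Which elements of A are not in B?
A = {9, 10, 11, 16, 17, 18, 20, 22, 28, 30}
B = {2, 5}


A \ B = elements in A but not in B
A = {9, 10, 11, 16, 17, 18, 20, 22, 28, 30}
B = {2, 5}
Remove from A any elements in B
A \ B = {9, 10, 11, 16, 17, 18, 20, 22, 28, 30}

A \ B = {9, 10, 11, 16, 17, 18, 20, 22, 28, 30}


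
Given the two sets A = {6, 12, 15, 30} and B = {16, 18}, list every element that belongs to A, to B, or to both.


A ∪ B = all elements in A or B (or both)
A = {6, 12, 15, 30}
B = {16, 18}
A ∪ B = {6, 12, 15, 16, 18, 30}

A ∪ B = {6, 12, 15, 16, 18, 30}


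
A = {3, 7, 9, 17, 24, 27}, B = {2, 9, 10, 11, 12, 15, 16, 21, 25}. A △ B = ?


A △ B = (A \ B) ∪ (B \ A) = elements in exactly one of A or B
A \ B = {3, 7, 17, 24, 27}
B \ A = {2, 10, 11, 12, 15, 16, 21, 25}
A △ B = {2, 3, 7, 10, 11, 12, 15, 16, 17, 21, 24, 25, 27}

A △ B = {2, 3, 7, 10, 11, 12, 15, 16, 17, 21, 24, 25, 27}


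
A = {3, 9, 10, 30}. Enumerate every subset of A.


|A| = 4, so |P(A)| = 2^4 = 16
Enumerate subsets by cardinality (0 to 4):
∅, {3}, {9}, {10}, {30}, {3, 9}, {3, 10}, {3, 30}, {9, 10}, {9, 30}, {10, 30}, {3, 9, 10}, {3, 9, 30}, {3, 10, 30}, {9, 10, 30}, {3, 9, 10, 30}

P(A) has 16 subsets: ∅, {3}, {9}, {10}, {30}, {3, 9}, {3, 10}, {3, 30}, {9, 10}, {9, 30}, {10, 30}, {3, 9, 10}, {3, 9, 30}, {3, 10, 30}, {9, 10, 30}, {3, 9, 10, 30}


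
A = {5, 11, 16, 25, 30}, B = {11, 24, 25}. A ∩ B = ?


A ∩ B = elements in both A and B
A = {5, 11, 16, 25, 30}
B = {11, 24, 25}
A ∩ B = {11, 25}

A ∩ B = {11, 25}


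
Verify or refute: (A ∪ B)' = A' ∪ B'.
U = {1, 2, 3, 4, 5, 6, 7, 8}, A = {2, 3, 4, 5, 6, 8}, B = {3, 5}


LHS: A ∪ B = {2, 3, 4, 5, 6, 8}
(A ∪ B)' = U \ (A ∪ B) = {1, 7}
A' = {1, 7}, B' = {1, 2, 4, 6, 7, 8}
Claimed RHS: A' ∪ B' = {1, 2, 4, 6, 7, 8}
Identity is INVALID: LHS = {1, 7} but the RHS claimed here equals {1, 2, 4, 6, 7, 8}. The correct form is (A ∪ B)' = A' ∩ B'.

Identity is invalid: (A ∪ B)' = {1, 7} but A' ∪ B' = {1, 2, 4, 6, 7, 8}. The correct De Morgan law is (A ∪ B)' = A' ∩ B'.


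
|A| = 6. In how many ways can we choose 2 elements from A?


C(n,k) = n! / (k!(n-k)!)
C(6,2) = 6! / (2!4!)
= 15

C(6,2) = 15


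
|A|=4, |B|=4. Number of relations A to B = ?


A relation from A to B is any subset of A × B.
|A × B| = 4 × 4 = 16
# relations = 2^|A × B| = 2^16 = 65536

Number of relations = 65536


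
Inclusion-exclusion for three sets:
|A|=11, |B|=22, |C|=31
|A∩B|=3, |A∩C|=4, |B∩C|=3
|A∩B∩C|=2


|A∪B∪C| = |A|+|B|+|C| - |A∩B|-|A∩C|-|B∩C| + |A∩B∩C|
= 11+22+31 - 3-4-3 + 2
= 64 - 10 + 2
= 56

|A ∪ B ∪ C| = 56


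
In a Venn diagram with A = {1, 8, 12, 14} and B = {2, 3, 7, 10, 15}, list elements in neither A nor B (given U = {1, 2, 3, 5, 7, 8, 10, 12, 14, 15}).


A = {1, 8, 12, 14}
B = {2, 3, 7, 10, 15}
Region: in neither A nor B (given U = {1, 2, 3, 5, 7, 8, 10, 12, 14, 15})
Elements: {5}

Elements in neither A nor B (given U = {1, 2, 3, 5, 7, 8, 10, 12, 14, 15}): {5}


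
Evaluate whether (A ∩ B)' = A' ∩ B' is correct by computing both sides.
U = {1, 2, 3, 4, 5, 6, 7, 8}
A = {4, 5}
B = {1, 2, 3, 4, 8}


LHS: A ∩ B = {4}
(A ∩ B)' = U \ (A ∩ B) = {1, 2, 3, 5, 6, 7, 8}
A' = {1, 2, 3, 6, 7, 8}, B' = {5, 6, 7}
Claimed RHS: A' ∩ B' = {6, 7}
Identity is INVALID: LHS = {1, 2, 3, 5, 6, 7, 8} but the RHS claimed here equals {6, 7}. The correct form is (A ∩ B)' = A' ∪ B'.

Identity is invalid: (A ∩ B)' = {1, 2, 3, 5, 6, 7, 8} but A' ∩ B' = {6, 7}. The correct De Morgan law is (A ∩ B)' = A' ∪ B'.


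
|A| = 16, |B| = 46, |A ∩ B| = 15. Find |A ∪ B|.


|A ∪ B| = |A| + |B| - |A ∩ B|
= 16 + 46 - 15
= 47

|A ∪ B| = 47


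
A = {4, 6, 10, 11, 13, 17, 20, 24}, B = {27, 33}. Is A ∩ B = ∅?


Disjoint means A ∩ B = ∅.
A ∩ B = ∅
A ∩ B = ∅, so A and B are disjoint.

Yes, A and B are disjoint


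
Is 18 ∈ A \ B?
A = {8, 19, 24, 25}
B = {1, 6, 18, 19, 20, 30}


A = {8, 19, 24, 25}, B = {1, 6, 18, 19, 20, 30}
A \ B = elements in A but not in B
A \ B = {8, 24, 25}
Checking if 18 ∈ A \ B
18 is not in A \ B → False

18 ∉ A \ B
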